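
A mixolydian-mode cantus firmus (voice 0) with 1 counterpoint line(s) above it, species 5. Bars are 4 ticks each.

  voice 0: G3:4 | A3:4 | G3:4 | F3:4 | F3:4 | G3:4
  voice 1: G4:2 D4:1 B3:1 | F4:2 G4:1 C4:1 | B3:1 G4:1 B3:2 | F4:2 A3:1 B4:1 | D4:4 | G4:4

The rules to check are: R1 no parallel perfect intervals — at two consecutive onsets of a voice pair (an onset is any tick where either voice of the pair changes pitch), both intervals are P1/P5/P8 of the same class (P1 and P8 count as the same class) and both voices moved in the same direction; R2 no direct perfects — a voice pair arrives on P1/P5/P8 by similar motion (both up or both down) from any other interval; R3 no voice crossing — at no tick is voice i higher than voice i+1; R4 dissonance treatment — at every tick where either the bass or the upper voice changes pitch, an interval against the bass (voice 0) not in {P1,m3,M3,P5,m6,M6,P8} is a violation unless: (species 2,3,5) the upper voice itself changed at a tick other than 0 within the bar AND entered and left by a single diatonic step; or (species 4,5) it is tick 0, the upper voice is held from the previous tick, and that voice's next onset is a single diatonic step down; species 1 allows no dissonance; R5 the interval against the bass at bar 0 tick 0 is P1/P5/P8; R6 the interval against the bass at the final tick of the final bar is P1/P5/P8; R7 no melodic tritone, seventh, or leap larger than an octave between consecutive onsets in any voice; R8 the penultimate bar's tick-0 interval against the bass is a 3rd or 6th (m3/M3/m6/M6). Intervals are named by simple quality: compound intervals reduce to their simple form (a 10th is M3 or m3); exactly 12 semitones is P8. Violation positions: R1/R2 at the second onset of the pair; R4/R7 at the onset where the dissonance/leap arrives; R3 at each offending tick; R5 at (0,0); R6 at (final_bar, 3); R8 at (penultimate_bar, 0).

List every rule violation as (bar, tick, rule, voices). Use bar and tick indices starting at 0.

bar 0: v0=G3 v1=G4 downbeat P8
bar 1: v0=A3 v1=F4 downbeat m6
bar 2: v0=G3 v1=B3 downbeat M3
bar 3: v0=F3 v1=F4 downbeat P8
bar 4: v0=F3 v1=D4 downbeat M6
bar 5: v0=G3 v1=G4 downbeat P8
  -> R7 @ bar 1 tick 0 v(1,): B3->F4 leap 6st
  -> R4 @ bar 1 tick 2 v(0, 1): A3/G4 m7 untreated
  -> R7 @ bar 3 tick 0 v(1,): B3->F4 leap 6st
  -> R4 @ bar 3 tick 3 v(0, 1): F3/B4 TT untreated
  -> R7 @ bar 3 tick 3 v(1,): A3->B4 leap 14st
  -> R2 @ bar 5 tick 0 v(0, 1): F3/D4 M6 -> G3/G4 P8 similar

(1, 0, R7, (1,))
(1, 2, R4, (0, 1))
(3, 0, R7, (1,))
(3, 3, R4, (0, 1))
(3, 3, R7, (1,))
(5, 0, R2, (0, 1))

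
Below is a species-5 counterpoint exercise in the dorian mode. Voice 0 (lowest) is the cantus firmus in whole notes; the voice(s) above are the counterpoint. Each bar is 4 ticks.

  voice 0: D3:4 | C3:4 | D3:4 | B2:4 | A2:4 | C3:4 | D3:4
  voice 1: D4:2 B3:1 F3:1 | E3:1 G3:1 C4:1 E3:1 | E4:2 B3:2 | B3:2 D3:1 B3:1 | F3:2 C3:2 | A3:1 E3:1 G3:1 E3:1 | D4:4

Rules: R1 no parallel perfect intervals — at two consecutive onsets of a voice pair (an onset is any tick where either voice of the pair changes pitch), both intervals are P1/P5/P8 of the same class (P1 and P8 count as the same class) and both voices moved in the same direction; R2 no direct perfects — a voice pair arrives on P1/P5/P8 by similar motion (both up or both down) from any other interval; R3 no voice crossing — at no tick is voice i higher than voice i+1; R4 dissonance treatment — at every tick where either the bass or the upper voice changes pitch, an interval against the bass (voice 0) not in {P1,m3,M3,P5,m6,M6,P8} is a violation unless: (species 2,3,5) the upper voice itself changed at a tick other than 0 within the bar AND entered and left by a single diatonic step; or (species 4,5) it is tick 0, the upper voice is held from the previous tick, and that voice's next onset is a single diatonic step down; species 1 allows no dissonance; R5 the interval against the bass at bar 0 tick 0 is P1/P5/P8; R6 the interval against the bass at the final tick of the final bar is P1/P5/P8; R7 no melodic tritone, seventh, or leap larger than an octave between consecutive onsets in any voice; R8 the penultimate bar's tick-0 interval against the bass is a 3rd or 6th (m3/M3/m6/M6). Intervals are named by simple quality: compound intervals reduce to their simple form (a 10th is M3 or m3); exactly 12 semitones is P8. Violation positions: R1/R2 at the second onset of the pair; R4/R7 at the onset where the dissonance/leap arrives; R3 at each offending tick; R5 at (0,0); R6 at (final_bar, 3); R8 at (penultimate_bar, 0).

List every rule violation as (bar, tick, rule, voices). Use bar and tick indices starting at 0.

bar 0: v0=D3 v1=D4 downbeat P8
bar 1: v0=C3 v1=E3 downbeat M3
bar 2: v0=D3 v1=E4 downbeat M2
bar 3: v0=B2 v1=B3 downbeat P8
bar 4: v0=A2 v1=F3 downbeat m6
bar 5: v0=C3 v1=A3 downbeat M6
bar 6: v0=D3 v1=D4 downbeat P8
  -> R7 @ bar 0 tick 3 v(1,): B3->F3 leap 6st
  -> R4 @ bar 2 tick 0 v(0, 1): D3/E4 M2 untreated
  -> R7 @ bar 4 tick 0 v(1,): B3->F3 leap 6st
  -> R2 @ bar 6 tick 0 v(0, 1): C3/E3 M3 -> D3/D4 P8 similar
  -> R7 @ bar 6 tick 0 v(1,): E3->D4 leap 10st

(0, 3, R7, (1,))
(2, 0, R4, (0, 1))
(4, 0, R7, (1,))
(6, 0, R2, (0, 1))
(6, 0, R7, (1,))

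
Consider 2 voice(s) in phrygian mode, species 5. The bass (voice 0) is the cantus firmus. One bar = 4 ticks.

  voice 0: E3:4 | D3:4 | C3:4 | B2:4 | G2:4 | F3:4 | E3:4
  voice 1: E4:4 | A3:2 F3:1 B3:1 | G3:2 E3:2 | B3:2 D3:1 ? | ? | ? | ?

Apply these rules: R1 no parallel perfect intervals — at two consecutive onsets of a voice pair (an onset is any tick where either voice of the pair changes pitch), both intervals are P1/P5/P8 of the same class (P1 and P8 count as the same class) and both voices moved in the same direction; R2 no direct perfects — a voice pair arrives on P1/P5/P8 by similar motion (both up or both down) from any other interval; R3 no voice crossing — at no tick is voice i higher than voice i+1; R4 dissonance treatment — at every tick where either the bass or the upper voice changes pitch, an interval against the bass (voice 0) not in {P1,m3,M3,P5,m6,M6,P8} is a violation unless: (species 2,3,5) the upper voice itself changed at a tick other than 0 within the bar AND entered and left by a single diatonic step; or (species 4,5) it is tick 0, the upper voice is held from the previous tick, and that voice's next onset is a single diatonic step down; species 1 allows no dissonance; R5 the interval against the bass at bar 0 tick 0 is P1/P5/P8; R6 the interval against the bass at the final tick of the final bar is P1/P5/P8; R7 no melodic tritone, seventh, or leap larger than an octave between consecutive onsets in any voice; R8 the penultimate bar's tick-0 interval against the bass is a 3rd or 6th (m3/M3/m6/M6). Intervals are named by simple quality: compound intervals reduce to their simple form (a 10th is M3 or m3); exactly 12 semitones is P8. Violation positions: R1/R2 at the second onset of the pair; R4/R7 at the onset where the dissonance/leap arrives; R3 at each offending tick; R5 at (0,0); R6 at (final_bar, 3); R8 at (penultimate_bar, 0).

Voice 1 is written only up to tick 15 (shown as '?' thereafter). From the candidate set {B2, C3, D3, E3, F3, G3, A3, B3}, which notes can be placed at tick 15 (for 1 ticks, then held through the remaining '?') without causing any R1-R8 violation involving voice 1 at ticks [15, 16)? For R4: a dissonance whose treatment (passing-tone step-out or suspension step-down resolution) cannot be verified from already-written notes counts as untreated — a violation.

{B2, B3, D3, G3}

B2: legal
C3: violates R4
D3: legal
E3: violates R4
F3: violates R4
G3: legal
A3: violates R4
B3: legal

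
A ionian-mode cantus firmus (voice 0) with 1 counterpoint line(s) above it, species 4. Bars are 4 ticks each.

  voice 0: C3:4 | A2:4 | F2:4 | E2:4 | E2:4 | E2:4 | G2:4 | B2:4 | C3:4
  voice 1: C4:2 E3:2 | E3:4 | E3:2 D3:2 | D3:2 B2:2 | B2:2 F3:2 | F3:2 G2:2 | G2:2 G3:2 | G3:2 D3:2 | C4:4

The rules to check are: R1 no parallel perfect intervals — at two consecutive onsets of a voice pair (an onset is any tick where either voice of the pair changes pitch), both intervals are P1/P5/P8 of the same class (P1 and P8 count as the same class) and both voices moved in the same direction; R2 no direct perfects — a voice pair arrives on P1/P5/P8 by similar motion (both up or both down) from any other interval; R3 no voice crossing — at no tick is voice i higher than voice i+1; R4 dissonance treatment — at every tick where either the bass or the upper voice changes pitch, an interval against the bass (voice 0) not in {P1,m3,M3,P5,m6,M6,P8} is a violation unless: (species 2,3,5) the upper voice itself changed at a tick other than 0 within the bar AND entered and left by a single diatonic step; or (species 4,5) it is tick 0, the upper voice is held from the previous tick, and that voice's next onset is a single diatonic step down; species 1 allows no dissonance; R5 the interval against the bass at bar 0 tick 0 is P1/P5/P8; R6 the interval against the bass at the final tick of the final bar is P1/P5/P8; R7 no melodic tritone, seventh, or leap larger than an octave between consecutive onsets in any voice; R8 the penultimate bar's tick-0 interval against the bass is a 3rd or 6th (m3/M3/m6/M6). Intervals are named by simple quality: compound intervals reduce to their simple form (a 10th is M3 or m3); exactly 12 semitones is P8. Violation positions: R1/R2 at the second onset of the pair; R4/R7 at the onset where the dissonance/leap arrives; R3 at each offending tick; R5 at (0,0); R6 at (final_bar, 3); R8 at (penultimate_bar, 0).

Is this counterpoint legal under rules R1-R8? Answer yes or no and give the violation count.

No (6 violations)

bar 0: v0=C3 v1=C4 (P8)
bar 1: v0=A2 v1=E3 (P5)
bar 2: v0=F2 v1=E3 (M7)
bar 3: v0=E2 v1=D3 (m7)
bar 4: v0=E2 v1=B2 (P5)
bar 5: v0=E2 v1=F3 (m2)
bar 6: v0=G2 v1=G2 (P1)
bar 7: v0=B2 v1=G3 (m6)
bar 8: v0=C3 v1=C4 (P8)
  R4 @ bar3.0: E2/D3 m7 untreated
  R4 @ bar4.2: E2/F3 m2 untreated
  R7 @ bar4.2: B2->F3 leap 6st
  R7 @ bar5.2: F3->G2 leap 10st
  R2 @ bar8.0: B2/D3 m3 -> C3/C4 P8 similar
  R7 @ bar8.0: D3->C4 leap 10st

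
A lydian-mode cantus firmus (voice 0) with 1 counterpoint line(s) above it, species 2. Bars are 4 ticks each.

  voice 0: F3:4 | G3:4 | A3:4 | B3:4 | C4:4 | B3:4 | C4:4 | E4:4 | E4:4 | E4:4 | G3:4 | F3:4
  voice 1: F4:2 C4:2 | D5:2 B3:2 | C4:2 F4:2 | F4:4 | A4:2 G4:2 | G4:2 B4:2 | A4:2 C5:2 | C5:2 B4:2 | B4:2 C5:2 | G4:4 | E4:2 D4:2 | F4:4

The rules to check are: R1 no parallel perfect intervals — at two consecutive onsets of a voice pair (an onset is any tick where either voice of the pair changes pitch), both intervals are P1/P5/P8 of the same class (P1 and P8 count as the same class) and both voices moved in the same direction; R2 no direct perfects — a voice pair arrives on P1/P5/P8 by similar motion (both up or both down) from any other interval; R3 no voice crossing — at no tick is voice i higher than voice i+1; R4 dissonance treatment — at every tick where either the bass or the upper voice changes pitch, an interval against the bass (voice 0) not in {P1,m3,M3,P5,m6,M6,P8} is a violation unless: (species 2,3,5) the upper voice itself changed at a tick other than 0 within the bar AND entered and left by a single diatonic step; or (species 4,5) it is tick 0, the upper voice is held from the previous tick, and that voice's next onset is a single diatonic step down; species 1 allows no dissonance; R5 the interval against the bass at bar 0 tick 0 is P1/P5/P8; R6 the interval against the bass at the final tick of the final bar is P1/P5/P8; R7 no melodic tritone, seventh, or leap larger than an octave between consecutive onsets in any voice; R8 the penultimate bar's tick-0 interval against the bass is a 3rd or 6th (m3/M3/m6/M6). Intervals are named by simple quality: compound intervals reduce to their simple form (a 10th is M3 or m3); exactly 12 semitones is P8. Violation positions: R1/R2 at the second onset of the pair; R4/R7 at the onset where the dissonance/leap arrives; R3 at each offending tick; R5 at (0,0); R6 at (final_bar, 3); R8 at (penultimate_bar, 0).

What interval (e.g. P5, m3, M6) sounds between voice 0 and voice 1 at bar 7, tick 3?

P5

voice 0=E4 voice 1=B4 -> P5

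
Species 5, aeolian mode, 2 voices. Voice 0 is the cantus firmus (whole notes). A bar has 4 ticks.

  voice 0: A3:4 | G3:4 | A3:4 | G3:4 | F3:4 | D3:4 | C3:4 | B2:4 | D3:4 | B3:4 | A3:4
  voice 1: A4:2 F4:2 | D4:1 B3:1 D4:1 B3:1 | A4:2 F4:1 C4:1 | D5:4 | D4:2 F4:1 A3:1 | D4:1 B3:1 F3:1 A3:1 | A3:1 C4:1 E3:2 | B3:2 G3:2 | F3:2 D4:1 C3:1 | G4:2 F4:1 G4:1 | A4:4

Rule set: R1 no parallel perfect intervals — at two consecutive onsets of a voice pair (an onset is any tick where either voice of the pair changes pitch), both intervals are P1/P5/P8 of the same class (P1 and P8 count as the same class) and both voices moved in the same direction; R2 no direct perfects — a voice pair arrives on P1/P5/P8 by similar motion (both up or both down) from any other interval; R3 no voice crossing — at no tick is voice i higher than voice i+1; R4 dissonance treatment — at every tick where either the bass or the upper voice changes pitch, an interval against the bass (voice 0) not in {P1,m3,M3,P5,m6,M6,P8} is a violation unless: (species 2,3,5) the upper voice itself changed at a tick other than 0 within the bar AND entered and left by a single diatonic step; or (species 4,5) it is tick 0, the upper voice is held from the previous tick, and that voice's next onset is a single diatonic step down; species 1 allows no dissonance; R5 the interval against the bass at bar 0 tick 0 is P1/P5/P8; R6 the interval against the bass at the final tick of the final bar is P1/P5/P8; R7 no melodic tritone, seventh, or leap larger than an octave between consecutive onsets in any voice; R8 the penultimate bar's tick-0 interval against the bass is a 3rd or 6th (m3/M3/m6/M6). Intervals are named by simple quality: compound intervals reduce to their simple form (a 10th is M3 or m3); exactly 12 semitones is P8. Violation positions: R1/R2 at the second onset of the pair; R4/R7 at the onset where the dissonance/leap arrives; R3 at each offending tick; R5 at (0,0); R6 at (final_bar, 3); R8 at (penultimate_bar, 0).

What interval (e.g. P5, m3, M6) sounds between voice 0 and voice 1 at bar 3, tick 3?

P5

voice 0=G3 voice 1=D5 -> P5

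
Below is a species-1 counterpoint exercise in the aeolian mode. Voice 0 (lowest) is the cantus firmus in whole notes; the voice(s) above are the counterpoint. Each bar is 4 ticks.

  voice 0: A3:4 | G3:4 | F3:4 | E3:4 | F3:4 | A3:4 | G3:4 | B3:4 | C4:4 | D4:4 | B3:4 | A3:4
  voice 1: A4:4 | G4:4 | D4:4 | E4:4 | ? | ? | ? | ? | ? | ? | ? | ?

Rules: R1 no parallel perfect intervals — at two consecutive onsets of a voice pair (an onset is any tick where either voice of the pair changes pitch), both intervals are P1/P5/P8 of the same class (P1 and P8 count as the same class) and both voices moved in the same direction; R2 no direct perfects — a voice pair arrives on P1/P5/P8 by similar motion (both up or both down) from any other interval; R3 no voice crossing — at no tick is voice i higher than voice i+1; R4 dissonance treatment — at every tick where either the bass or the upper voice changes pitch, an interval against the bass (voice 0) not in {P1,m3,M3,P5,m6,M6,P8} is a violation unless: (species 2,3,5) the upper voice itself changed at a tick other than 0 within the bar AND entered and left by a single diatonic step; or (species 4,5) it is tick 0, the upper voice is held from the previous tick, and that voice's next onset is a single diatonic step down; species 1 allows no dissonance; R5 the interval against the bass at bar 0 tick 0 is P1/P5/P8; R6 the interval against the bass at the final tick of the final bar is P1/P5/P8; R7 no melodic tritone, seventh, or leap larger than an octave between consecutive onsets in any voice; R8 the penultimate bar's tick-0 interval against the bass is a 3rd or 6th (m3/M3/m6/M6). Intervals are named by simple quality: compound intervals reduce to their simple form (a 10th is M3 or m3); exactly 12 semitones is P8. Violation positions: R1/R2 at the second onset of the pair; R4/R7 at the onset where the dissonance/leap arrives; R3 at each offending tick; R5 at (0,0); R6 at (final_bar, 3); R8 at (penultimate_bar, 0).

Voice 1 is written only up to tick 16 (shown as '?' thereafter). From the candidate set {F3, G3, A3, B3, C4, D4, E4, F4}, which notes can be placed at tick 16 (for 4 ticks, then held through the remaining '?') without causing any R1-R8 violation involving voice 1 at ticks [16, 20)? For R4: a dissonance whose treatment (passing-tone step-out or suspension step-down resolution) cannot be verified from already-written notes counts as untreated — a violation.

F3: violates R7
G3: violates R4
A3: legal
B3: violates R4
C4: legal
D4: legal
E4: violates R4
F4: violates R1

{A3, C4, D4}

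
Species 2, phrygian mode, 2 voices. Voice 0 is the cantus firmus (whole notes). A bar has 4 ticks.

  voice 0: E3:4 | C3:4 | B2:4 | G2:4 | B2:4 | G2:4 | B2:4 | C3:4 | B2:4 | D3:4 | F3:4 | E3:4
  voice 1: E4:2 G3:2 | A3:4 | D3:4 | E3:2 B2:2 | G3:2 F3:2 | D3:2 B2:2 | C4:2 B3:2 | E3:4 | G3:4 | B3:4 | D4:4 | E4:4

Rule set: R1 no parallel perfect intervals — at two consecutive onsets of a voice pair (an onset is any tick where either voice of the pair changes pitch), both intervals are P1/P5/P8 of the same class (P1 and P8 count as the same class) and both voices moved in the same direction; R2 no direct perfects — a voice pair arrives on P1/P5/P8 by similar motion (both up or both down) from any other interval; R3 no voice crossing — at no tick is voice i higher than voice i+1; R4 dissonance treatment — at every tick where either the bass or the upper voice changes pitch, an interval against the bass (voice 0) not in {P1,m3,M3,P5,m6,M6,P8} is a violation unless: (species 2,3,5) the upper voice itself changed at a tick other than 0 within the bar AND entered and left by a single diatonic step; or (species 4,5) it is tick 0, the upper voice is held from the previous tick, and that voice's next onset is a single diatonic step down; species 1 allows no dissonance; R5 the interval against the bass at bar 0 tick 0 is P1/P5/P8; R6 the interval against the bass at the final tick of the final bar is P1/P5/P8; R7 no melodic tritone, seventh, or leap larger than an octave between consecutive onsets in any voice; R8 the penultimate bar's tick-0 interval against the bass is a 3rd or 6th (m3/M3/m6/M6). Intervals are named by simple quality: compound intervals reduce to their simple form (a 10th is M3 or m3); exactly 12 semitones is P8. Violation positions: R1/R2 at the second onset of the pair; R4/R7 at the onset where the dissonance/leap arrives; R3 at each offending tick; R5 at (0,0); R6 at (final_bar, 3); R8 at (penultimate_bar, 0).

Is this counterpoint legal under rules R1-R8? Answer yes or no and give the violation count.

No (4 violations)

bar 0: v0=E3 v1=E4 (P8)
bar 1: v0=C3 v1=A3 (M6)
bar 2: v0=B2 v1=D3 (m3)
bar 3: v0=G2 v1=E3 (M6)
bar 4: v0=B2 v1=G3 (m6)
bar 5: v0=G2 v1=D3 (P5)
bar 6: v0=B2 v1=C4 (m2)
bar 7: v0=C3 v1=E3 (M3)
bar 8: v0=B2 v1=G3 (m6)
bar 9: v0=D3 v1=B3 (M6)
bar 10: v0=F3 v1=D4 (M6)
bar 11: v0=E3 v1=E4 (P8)
  R4 @ bar4.2: B2/F3 TT untreated
  R2 @ bar5.0: B2/F3 TT -> G2/D3 P5 similar
  R4 @ bar6.0: B2/C4 m2 untreated
  R7 @ bar6.0: B2->C4 leap 13st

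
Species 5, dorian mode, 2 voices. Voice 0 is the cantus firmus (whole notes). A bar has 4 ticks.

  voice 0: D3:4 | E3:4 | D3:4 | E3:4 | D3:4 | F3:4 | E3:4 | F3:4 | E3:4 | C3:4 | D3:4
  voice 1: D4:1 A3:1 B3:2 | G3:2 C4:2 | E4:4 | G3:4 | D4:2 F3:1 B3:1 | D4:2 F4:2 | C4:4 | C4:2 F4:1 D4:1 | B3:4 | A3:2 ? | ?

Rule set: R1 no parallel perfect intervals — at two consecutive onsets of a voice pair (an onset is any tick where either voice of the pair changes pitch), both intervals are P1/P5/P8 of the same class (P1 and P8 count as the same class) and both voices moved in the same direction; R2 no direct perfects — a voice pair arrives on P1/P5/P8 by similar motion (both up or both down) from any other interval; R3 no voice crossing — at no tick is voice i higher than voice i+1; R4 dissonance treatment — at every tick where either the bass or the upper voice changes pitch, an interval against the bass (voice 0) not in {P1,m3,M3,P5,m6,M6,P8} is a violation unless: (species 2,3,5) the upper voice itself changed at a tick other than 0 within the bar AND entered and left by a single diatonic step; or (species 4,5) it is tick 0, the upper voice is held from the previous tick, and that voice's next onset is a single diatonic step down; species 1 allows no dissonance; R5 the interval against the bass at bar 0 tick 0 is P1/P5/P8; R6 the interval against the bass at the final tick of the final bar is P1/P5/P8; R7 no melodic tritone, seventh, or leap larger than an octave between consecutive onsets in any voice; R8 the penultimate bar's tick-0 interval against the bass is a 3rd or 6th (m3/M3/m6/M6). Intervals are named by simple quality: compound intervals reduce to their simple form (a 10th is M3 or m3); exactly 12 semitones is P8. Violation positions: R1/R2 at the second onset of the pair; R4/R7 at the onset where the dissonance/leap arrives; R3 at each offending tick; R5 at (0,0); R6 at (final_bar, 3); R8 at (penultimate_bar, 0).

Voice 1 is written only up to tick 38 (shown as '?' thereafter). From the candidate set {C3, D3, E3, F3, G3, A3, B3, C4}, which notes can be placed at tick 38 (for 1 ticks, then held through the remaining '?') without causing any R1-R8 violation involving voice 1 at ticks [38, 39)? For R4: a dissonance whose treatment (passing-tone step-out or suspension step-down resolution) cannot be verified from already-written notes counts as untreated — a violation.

{A3, C3, C4, E3, G3}

C3: legal
D3: violates R4
E3: legal
F3: violates R4
G3: legal
A3: legal
B3: violates R4
C4: legal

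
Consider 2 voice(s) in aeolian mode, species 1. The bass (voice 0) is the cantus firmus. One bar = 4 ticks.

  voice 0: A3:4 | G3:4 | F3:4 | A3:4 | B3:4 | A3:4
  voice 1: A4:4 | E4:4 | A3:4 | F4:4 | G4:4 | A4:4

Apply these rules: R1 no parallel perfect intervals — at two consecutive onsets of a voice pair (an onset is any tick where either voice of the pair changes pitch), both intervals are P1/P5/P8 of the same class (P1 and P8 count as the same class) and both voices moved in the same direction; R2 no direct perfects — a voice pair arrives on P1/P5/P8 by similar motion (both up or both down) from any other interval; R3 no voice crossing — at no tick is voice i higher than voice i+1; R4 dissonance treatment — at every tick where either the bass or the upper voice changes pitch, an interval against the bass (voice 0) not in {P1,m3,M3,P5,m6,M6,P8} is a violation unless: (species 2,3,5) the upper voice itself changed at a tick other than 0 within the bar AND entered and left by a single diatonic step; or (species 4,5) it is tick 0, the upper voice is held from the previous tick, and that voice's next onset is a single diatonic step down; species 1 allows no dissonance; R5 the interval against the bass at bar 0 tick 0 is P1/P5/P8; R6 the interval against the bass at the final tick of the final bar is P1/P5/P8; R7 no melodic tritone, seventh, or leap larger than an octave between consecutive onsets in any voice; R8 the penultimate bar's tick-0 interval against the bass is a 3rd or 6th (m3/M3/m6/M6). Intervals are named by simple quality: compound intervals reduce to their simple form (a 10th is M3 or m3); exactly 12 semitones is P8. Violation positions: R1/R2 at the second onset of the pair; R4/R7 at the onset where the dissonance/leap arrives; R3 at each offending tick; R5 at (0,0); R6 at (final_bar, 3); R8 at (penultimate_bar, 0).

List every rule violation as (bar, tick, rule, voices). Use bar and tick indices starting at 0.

bar 0: v0=A3 v1=A4 downbeat P8
bar 1: v0=G3 v1=E4 downbeat M6
bar 2: v0=F3 v1=A3 downbeat M3
bar 3: v0=A3 v1=F4 downbeat m6
bar 4: v0=B3 v1=G4 downbeat m6
bar 5: v0=A3 v1=A4 downbeat P8

No violations across 6 bars (A3..A3 vs A4..A4).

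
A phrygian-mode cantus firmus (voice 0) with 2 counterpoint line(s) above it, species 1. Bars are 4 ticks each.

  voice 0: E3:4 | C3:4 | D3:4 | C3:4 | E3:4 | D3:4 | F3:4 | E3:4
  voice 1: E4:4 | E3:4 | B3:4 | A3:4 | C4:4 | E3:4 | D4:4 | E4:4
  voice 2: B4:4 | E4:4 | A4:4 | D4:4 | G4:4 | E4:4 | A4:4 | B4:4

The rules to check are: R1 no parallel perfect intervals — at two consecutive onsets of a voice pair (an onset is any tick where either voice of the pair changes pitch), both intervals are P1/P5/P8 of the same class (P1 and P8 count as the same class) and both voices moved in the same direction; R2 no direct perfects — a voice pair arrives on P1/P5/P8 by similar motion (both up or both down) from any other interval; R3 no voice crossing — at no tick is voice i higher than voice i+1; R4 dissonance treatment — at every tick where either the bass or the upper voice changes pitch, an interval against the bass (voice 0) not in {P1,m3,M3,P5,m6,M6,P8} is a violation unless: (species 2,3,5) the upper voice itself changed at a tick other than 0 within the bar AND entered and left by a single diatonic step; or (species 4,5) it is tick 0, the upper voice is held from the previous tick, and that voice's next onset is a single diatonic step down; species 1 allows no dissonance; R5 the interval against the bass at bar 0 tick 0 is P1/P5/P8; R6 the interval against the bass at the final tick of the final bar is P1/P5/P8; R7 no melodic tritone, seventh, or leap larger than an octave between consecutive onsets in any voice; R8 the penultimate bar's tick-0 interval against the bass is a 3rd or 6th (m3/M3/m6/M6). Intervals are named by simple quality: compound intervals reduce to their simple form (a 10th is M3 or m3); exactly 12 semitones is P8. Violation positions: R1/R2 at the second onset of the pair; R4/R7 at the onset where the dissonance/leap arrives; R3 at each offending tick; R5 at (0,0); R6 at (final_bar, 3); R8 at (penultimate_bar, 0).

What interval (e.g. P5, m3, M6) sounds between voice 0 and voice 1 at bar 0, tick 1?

voice 0=E3 voice 1=E4 -> P8

P8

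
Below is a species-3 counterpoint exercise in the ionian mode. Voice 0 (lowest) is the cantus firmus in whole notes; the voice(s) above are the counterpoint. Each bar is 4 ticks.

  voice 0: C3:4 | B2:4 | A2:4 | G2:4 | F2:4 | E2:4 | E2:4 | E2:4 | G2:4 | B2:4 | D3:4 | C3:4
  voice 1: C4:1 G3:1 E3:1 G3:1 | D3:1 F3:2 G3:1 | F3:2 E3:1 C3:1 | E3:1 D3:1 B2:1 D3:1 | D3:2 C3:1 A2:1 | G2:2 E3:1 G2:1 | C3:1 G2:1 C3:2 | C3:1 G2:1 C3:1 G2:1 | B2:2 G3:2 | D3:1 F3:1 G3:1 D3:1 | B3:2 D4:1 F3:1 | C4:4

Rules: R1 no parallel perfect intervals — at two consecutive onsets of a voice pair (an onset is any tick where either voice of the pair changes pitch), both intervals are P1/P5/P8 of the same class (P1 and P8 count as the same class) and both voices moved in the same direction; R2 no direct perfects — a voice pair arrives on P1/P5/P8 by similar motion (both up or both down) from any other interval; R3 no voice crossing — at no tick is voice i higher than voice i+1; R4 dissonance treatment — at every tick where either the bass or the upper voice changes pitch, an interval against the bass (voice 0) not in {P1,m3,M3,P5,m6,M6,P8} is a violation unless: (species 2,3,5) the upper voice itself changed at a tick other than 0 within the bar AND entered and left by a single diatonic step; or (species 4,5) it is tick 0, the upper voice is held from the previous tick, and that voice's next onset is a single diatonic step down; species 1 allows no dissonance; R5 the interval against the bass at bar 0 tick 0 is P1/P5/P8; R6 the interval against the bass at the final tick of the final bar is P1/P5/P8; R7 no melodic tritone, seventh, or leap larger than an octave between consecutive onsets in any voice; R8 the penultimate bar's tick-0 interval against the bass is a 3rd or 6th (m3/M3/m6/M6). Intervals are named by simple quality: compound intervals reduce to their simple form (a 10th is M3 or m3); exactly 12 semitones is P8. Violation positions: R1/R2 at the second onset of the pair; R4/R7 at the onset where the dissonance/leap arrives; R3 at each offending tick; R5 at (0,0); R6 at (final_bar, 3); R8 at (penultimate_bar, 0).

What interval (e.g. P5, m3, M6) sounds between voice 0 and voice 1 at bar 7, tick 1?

voice 0=E2 voice 1=G2 -> m3

m3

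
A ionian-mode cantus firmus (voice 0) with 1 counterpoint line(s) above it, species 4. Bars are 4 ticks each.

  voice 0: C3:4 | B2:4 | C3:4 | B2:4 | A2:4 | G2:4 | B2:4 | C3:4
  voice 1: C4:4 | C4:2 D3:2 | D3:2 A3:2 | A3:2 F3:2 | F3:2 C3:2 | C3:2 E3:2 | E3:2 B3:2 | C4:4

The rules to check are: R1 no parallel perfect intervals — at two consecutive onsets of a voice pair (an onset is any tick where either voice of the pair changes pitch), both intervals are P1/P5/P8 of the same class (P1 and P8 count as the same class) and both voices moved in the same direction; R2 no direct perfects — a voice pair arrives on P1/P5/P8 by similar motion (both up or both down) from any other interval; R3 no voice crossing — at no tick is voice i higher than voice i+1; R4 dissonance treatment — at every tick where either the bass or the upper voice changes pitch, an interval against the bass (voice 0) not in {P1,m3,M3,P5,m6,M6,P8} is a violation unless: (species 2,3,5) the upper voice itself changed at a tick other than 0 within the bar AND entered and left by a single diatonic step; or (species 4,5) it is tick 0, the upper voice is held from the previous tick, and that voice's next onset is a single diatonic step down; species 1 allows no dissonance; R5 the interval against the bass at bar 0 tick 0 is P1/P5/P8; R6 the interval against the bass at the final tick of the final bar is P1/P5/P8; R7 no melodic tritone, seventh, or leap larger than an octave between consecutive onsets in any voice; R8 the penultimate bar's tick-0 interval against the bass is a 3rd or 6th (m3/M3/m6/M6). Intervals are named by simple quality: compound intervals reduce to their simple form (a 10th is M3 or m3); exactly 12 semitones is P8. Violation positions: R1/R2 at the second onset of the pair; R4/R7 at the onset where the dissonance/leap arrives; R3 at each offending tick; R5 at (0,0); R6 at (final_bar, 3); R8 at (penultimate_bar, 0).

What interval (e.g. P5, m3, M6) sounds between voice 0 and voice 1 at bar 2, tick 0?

voice 0=C3 voice 1=D3 -> M2

M2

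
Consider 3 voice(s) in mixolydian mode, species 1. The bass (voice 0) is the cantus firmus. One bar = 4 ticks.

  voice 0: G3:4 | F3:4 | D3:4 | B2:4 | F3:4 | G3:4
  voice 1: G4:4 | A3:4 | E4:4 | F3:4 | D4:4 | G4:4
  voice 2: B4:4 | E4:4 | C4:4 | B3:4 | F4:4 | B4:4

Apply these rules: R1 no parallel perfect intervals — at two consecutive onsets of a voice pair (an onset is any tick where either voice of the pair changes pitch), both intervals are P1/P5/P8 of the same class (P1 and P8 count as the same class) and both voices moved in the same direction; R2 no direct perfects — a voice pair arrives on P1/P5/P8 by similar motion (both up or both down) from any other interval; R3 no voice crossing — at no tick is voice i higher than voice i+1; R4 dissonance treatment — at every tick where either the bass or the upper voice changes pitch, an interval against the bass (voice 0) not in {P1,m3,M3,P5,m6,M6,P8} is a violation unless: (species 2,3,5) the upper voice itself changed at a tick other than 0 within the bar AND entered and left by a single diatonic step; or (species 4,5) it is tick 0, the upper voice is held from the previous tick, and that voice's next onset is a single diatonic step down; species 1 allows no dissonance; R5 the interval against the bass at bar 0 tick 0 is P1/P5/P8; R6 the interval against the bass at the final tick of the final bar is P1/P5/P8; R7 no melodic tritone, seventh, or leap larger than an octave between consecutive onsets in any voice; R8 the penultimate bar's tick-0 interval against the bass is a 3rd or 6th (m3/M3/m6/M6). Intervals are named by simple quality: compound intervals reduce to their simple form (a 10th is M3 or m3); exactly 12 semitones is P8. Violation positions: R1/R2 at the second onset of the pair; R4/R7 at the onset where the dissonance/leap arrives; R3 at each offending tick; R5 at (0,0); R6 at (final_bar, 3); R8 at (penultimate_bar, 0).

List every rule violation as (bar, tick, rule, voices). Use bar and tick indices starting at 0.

(0, 0, R5, (0, 2))
(1, 0, R2, (1, 2))
(1, 0, R4, (0, 2))
(1, 0, R7, (1,))
(2, 0, R3, (1, 2))
(2, 0, R4, (0, 1))
(2, 0, R4, (0, 2))
(2, 1, R3, (1, 2))
(2, 2, R3, (1, 2))
(2, 3, R3, (1, 2))
(3, 0, R2, (0, 2))
(3, 0, R4, (0, 1))
(3, 0, R7, (1,))
(4, 0, R1, (0, 2))
(4, 0, R7, (0,))
(4, 0, R7, (2,))
(4, 0, R8, (0, 2))
(5, 0, R2, (0, 1))
(5, 0, R7, (2,))
(5, 3, R6, (0, 2))

bar 0: v0=G3 v1=G4 v2=B4 downbeat M3
bar 1: v0=F3 v1=A3 v2=E4 downbeat M7
bar 2: v0=D3 v1=E4 v2=C4 downbeat m7
bar 3: v0=B2 v1=F3 v2=B3 downbeat P8
bar 4: v0=F3 v1=D4 v2=F4 downbeat P8
bar 5: v0=G3 v1=G4 v2=B4 downbeat M3
  -> R5 @ bar 0 tick 0 v(0, 2): opens on M3
  -> R2 @ bar 1 tick 0 v(1, 2): G4/B4 M3 -> A3/E4 P5 similar
  -> R4 @ bar 1 tick 0 v(0, 2): F3/E4 M7 untreated
  -> R7 @ bar 1 tick 0 v(1,): G4->A3 leap 10st
  -> R3 @ bar 2 tick 0 v(1, 2): E4 above C4
  -> R4 @ bar 2 tick 0 v(0, 1): D3/E4 M2 untreated
  -> R4 @ bar 2 tick 0 v(0, 2): D3/C4 m7 untreated
  -> R3 @ bar 2 tick 1 v(1, 2): E4 above C4
  -> R3 @ bar 2 tick 2 v(1, 2): E4 above C4
  -> R3 @ bar 2 tick 3 v(1, 2): E4 above C4
  -> R2 @ bar 3 tick 0 v(0, 2): D3/C4 m7 -> B2/B3 P8 similar
  -> R4 @ bar 3 tick 0 v(0, 1): B2/F3 TT untreated
  -> R7 @ bar 3 tick 0 v(1,): E4->F3 leap 11st
  -> R1 @ bar 4 tick 0 v(0, 2): B2/B3 P8 -> F3/F4 P8 similar
  -> R7 @ bar 4 tick 0 v(0,): B2->F3 leap 6st
  -> R7 @ bar 4 tick 0 v(2,): B3->F4 leap 6st
  -> R8 @ bar 4 tick 0 v(0, 2): penult P8 not 3rd/6th
  -> R2 @ bar 5 tick 0 v(0, 1): F3/D4 M6 -> G3/G4 P8 similar
  -> R7 @ bar 5 tick 0 v(2,): F4->B4 leap 6st
  -> R6 @ bar 5 tick 3 v(0, 2): closes on M3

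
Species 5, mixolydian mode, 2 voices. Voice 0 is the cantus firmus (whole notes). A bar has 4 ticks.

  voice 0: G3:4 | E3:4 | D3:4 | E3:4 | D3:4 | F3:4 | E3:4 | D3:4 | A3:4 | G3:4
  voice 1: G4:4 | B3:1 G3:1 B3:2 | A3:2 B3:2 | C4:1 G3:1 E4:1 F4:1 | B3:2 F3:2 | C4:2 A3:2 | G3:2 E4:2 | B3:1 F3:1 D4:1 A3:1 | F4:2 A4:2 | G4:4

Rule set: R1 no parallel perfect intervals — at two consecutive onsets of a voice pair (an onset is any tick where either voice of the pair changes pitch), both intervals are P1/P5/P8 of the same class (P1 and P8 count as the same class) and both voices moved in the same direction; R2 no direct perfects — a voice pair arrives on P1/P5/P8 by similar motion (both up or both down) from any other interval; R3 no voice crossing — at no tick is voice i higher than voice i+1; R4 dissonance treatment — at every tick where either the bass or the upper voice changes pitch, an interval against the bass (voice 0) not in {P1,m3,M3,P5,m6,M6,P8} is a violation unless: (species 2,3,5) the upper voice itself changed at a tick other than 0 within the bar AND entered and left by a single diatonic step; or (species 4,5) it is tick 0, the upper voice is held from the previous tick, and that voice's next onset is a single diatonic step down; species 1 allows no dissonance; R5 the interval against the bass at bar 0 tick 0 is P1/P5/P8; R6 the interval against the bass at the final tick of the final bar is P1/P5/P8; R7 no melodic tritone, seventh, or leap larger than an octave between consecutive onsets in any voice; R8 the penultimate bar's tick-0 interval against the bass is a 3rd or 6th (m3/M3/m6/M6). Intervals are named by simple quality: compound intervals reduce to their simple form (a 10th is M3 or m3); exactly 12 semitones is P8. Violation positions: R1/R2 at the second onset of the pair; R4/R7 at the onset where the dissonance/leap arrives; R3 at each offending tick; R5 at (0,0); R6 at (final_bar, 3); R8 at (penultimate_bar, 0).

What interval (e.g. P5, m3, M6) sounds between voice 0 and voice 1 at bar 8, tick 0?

m6

voice 0=A3 voice 1=F4 -> m6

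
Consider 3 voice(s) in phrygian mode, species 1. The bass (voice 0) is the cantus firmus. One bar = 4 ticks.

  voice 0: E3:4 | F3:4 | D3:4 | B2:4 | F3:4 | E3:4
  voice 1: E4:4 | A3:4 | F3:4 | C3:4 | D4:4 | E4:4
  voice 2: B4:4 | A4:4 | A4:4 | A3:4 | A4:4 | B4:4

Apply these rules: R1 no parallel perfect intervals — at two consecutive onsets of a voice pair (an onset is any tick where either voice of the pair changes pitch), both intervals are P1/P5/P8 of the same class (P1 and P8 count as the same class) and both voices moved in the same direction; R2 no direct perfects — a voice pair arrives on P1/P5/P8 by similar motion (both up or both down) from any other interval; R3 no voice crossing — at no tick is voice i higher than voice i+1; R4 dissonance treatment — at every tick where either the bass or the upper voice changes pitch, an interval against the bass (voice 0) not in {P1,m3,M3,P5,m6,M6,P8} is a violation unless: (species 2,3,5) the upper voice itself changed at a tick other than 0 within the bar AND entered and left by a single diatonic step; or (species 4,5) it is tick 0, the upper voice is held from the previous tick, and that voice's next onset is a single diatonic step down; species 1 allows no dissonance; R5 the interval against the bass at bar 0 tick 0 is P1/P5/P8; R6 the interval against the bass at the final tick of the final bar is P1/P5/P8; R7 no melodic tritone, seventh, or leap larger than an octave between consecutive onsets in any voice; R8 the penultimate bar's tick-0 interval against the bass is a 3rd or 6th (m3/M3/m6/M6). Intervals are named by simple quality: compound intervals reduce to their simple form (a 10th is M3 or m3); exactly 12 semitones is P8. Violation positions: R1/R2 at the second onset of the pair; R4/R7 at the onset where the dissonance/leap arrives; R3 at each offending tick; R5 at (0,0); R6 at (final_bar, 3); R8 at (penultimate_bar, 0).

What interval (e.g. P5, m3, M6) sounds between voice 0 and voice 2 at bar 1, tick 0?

M3

voice 0=F3 voice 2=A4 -> M3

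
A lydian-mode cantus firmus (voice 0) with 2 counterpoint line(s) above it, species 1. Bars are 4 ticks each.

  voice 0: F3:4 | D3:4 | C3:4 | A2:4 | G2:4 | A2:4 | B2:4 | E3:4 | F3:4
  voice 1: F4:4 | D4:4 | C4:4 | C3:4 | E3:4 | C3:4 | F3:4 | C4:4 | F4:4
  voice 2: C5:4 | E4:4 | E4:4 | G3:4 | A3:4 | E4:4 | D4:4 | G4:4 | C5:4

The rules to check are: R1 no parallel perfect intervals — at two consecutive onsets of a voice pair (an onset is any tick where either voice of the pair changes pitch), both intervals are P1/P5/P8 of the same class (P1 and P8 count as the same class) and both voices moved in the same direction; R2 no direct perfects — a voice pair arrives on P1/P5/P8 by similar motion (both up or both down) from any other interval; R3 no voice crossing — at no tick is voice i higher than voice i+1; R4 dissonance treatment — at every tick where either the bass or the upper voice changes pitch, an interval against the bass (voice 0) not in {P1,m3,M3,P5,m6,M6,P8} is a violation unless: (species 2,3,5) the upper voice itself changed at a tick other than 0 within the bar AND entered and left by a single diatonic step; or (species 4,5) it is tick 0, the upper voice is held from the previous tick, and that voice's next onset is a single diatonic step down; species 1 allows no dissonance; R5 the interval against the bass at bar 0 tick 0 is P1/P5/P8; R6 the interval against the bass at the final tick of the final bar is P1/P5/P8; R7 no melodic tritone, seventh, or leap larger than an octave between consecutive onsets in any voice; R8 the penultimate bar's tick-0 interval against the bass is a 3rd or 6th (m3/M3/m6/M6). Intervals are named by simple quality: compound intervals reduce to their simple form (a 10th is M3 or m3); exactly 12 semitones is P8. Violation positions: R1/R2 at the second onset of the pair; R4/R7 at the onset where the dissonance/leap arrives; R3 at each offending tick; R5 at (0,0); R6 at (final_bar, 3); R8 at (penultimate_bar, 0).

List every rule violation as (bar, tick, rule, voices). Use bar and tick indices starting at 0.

bar 0: v0=F3 v1=F4 v2=C5 downbeat P5
bar 1: v0=D3 v1=D4 v2=E4 downbeat M2
bar 2: v0=C3 v1=C4 v2=E4 downbeat M3
bar 3: v0=A2 v1=C3 v2=G3 downbeat m7
bar 4: v0=G2 v1=E3 v2=A3 downbeat M2
bar 5: v0=A2 v1=C3 v2=E4 downbeat P5
bar 6: v0=B2 v1=F3 v2=D4 downbeat m3
bar 7: v0=E3 v1=C4 v2=G4 downbeat m3
bar 8: v0=F3 v1=F4 v2=C5 downbeat P5
  -> R1 @ bar 1 tick 0 v(0, 1): F3/F4 P8 -> D3/D4 P8 similar
  -> R4 @ bar 1 tick 0 v(0, 2): D3/E4 M2 untreated
  -> R1 @ bar 2 tick 0 v(0, 1): D3/D4 P8 -> C3/C4 P8 similar
  -> R2 @ bar 3 tick 0 v(1, 2): C4/E4 M3 -> C3/G3 P5 similar
  -> R4 @ bar 3 tick 0 v(0, 2): A2/G3 m7 untreated
  -> R4 @ bar 4 tick 0 v(0, 2): G2/A3 M2 untreated
  -> R2 @ bar 5 tick 0 v(0, 2): G2/A3 M2 -> A2/E4 P5 similar
  -> R4 @ bar 6 tick 0 v(0, 1): B2/F3 TT untreated
  -> R2 @ bar 7 tick 0 v(1, 2): F3/D4 M6 -> C4/G4 P5 similar
  -> R1 @ bar 8 tick 0 v(1, 2): C4/G4 P5 -> F4/C5 P5 similar
  -> R2 @ bar 8 tick 0 v(0, 1): E3/C4 m6 -> F3/F4 P8 similar
  -> R2 @ bar 8 tick 0 v(0, 2): E3/G4 m3 -> F3/C5 P5 similar

(1, 0, R1, (0, 1))
(1, 0, R4, (0, 2))
(2, 0, R1, (0, 1))
(3, 0, R2, (1, 2))
(3, 0, R4, (0, 2))
(4, 0, R4, (0, 2))
(5, 0, R2, (0, 2))
(6, 0, R4, (0, 1))
(7, 0, R2, (1, 2))
(8, 0, R1, (1, 2))
(8, 0, R2, (0, 1))
(8, 0, R2, (0, 2))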